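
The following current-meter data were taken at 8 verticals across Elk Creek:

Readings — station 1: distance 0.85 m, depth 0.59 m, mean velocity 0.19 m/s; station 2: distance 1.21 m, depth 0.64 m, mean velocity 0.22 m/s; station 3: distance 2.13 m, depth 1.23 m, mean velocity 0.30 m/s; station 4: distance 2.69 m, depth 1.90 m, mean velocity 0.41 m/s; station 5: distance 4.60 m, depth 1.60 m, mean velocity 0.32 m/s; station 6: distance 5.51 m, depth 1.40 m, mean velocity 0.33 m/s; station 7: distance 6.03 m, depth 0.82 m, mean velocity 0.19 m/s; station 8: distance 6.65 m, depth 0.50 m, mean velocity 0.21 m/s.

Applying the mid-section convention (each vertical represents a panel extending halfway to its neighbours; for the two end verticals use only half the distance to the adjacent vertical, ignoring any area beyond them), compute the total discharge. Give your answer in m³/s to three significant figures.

w_1 = (1.21 − 0.85)/2 = 0.18 m; q_1 = 0.19 × 0.59 × 0.18 = 0.02018 m³/s
w_2 = (2.13 − 0.85)/2 = 0.64 m; q_2 = 0.22 × 0.64 × 0.64 = 0.09011 m³/s
w_3 = (2.69 − 1.21)/2 = 0.74 m; q_3 = 0.30 × 1.23 × 0.74 = 0.2731 m³/s
w_4 = (4.60 − 2.13)/2 = 1.235 m; q_4 = 0.41 × 1.90 × 1.235 = 0.9621 m³/s
w_5 = (5.51 − 2.69)/2 = 1.41 m; q_5 = 0.32 × 1.60 × 1.41 = 0.7219 m³/s
w_6 = (6.03 − 4.60)/2 = 0.715 m; q_6 = 0.33 × 1.40 × 0.715 = 0.3303 m³/s
w_7 = (6.65 − 5.51)/2 = 0.57 m; q_7 = 0.19 × 0.82 × 0.57 = 0.08881 m³/s
w_8 = (6.65 − 6.03)/2 = 0.31 m; q_8 = 0.21 × 0.50 × 0.31 = 0.03255 m³/s
Q = Σ qᵢ = 2.519 m³/s

2.52 m³/s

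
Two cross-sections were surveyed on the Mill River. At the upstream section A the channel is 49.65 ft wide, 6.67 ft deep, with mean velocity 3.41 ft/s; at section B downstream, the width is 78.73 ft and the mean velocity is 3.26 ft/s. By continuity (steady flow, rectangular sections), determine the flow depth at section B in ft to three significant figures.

Q = A₁V₁ = (49.65×6.67) × 3.41 = 1129 ft³/s
d₂ = Q/(b₂ V₂) = 1129/(78.73×3.26) = 4.400 ft

4.40 ft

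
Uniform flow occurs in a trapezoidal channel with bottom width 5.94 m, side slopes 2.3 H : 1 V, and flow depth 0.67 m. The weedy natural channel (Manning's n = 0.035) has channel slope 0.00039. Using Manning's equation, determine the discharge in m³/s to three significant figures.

A = (b + z·y)·y = (5.94 + 2.3×0.67)×0.67 = 5.012 m²
P = b + 2y√(1+z²) = 5.94 + 2×0.67×√(1+2.3²) = 9.301 m
R = A/P = 5.012/9.301 = 0.5389 m
Q = (1/n)·A·R^(2/3)·S^(1/2) = (1/0.035) × 5.012 × 0.5389^(2/3) × 0.00039^(1/2) = 1.873 m³/s

1.87 m³/s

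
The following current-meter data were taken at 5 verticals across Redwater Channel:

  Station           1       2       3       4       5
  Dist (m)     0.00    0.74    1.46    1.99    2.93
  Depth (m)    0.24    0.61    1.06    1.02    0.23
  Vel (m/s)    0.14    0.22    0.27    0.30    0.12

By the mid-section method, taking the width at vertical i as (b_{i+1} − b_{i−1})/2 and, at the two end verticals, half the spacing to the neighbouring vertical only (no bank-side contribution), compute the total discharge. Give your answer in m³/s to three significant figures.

0.527 m³/s

w_1 = (0.74 − 0.00)/2 = 0.37 m; q_1 = 0.14 × 0.24 × 0.37 = 0.01243 m³/s
w_2 = (1.46 − 0.00)/2 = 0.73 m; q_2 = 0.22 × 0.61 × 0.73 = 0.09797 m³/s
w_3 = (1.99 − 0.74)/2 = 0.625 m; q_3 = 0.27 × 1.06 × 0.625 = 0.1789 m³/s
w_4 = (2.93 − 1.46)/2 = 0.735 m; q_4 = 0.30 × 1.02 × 0.735 = 0.2249 m³/s
w_5 = (2.93 − 1.99)/2 = 0.47 m; q_5 = 0.12 × 0.23 × 0.47 = 0.01297 m³/s
Q = Σ qᵢ = 0.5272 m³/s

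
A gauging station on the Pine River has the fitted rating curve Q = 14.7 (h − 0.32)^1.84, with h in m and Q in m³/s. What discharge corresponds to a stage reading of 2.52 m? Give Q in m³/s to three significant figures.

Q = 14.7 × (2.52 − 0.32)^1.84 = 14.7 × 2.2^1.84 = 62.72 m³/s

62.7 m³/s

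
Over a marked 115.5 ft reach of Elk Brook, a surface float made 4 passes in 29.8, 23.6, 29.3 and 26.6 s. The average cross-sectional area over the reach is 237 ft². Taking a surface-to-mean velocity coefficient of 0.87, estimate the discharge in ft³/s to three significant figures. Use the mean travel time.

t̄ = (29.8 + 23.6 + 29.3 + 26.6) / 4 = 27.325 s
v_surface = L / t̄ = 115.5 / 27.325 = 4.227 ft/s
v_mean = 0.87 × 4.227 = 3.677 ft/s
Q = A × v_mean = 237 × 3.677 = 871.5 ft³/s

872 ft³/s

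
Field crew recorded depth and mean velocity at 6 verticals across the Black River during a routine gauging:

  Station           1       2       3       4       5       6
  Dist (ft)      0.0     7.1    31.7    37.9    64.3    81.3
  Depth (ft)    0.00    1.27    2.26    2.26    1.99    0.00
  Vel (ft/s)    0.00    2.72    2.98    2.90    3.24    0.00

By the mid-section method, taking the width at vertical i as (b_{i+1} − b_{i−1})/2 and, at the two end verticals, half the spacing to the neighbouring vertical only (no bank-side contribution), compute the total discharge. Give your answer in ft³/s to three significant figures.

w_2 = (31.7 − 0.0)/2 = 15.85 ft; q_2 = 2.72 × 1.27 × 15.85 = 54.75 ft³/s
w_3 = (37.9 − 7.1)/2 = 15.4 ft; q_3 = 2.98 × 2.26 × 15.4 = 103.7 ft³/s
w_4 = (64.3 − 31.7)/2 = 16.3 ft; q_4 = 2.90 × 2.26 × 16.3 = 106.8 ft³/s
w_5 = (81.3 − 37.9)/2 = 21.7 ft; q_5 = 3.24 × 1.99 × 21.7 = 139.9 ft³/s
Stations 1, 6 contribute zero (depth or velocity is 0).
Q = Σ qᵢ = 405.2 ft³/s

405 ft³/s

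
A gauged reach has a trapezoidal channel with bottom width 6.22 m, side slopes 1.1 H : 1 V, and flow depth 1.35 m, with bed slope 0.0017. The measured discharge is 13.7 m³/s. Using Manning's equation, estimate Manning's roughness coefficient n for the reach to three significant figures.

A = (b + z·y)·y = (6.22 + 1.1×1.35)×1.35 = 10.40 m²
P = b + 2y√(1+z²) = 6.22 + 2×1.35×√(1+1.1²) = 10.23 m
R = A/P = 10.40/10.23 = 1.016 m
n = (1/Q)·A·R^(2/3)·S^(1/2) = (1/13.7) × 10.40 × 1.011 × 0.04123 = 0.03165

0.0316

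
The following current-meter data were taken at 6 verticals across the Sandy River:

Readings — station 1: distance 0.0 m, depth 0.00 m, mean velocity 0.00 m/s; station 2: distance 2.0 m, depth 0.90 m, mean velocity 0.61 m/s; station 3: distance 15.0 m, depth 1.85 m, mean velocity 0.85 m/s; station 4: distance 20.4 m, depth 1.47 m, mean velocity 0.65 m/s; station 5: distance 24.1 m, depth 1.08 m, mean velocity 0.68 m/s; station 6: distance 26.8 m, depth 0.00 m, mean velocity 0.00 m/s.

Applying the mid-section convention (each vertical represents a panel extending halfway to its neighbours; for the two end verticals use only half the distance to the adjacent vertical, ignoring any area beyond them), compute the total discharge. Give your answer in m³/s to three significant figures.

25.3 m³/s

w_2 = (15.0 − 0.0)/2 = 7.5 m; q_2 = 0.61 × 0.90 × 7.5 = 4.118 m³/s
w_3 = (20.4 − 2.0)/2 = 9.2 m; q_3 = 0.85 × 1.85 × 9.2 = 14.47 m³/s
w_4 = (24.1 − 15.0)/2 = 4.55 m; q_4 = 0.65 × 1.47 × 4.55 = 4.348 m³/s
w_5 = (26.8 − 20.4)/2 = 3.2 m; q_5 = 0.68 × 1.08 × 3.2 = 2.350 m³/s
Stations 1, 6 contribute zero (depth or velocity is 0).
Q = Σ qᵢ = 25.28 m³/s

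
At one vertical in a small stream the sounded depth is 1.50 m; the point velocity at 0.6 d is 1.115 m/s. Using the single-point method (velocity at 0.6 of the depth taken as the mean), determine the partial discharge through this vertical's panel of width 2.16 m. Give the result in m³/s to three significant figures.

3.61 m³/s

v̄ = v₀.₆ = 1.115 m/s
q = v̄ × d × w = 1.115 × 1.50 × 2.16 = 3.613 m³/s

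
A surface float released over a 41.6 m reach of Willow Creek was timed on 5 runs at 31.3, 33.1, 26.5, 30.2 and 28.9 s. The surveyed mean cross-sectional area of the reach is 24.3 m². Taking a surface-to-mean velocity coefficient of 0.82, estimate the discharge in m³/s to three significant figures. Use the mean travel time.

t̄ = (31.3 + 33.1 + 26.5 + 30.2 + 28.9) / 5 = 30 s
v_surface = L / t̄ = 41.6 / 30 = 1.387 m/s
v_mean = 0.82 × 1.387 = 1.137 m/s
Q = A × v_mean = 24.3 × 1.137 = 27.63 m³/s

27.6 m³/s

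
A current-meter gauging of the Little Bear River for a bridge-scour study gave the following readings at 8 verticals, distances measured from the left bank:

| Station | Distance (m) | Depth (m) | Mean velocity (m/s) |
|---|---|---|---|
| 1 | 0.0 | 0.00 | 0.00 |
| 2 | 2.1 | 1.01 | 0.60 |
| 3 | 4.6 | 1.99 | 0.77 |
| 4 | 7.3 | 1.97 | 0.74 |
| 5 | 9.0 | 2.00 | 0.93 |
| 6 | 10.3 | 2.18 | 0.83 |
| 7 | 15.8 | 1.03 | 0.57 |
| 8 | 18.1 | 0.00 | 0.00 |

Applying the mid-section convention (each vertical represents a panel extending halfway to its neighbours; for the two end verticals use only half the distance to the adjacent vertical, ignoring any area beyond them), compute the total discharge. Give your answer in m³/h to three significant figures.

w_2 = (4.6 − 0.0)/2 = 2.3 m; q_2 = 0.60 × 1.01 × 2.3 = 1.394 m³/s
w_3 = (7.3 − 2.1)/2 = 2.6 m; q_3 = 0.77 × 1.99 × 2.6 = 3.984 m³/s
w_4 = (9.0 − 4.6)/2 = 2.2 m; q_4 = 0.74 × 1.97 × 2.2 = 3.207 m³/s
w_5 = (10.3 − 7.3)/2 = 1.5 m; q_5 = 0.93 × 2.00 × 1.5 = 2.790 m³/s
w_6 = (15.8 − 9.0)/2 = 3.4 m; q_6 = 0.83 × 2.18 × 3.4 = 6.152 m³/s
w_7 = (18.1 − 10.3)/2 = 3.9 m; q_7 = 0.57 × 1.03 × 3.9 = 2.290 m³/s
Stations 1, 8 contribute zero (depth or velocity is 0).
Q = Σ qᵢ = 19.82 m³/s
= 19.82 × 3600 = 71340 m³/h

71300 m³/h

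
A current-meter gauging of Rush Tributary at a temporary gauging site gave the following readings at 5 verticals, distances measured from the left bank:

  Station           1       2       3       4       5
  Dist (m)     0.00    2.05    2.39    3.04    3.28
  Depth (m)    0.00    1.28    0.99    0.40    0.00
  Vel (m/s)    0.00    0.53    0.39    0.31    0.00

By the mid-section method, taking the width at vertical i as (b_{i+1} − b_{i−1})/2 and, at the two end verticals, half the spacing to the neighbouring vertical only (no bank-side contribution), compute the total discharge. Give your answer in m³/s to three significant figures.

1.06 m³/s

w_2 = (2.39 − 0.00)/2 = 1.195 m; q_2 = 0.53 × 1.28 × 1.195 = 0.8107 m³/s
w_3 = (3.04 − 2.05)/2 = 0.495 m; q_3 = 0.39 × 0.99 × 0.495 = 0.1911 m³/s
w_4 = (3.28 − 2.39)/2 = 0.445 m; q_4 = 0.31 × 0.40 × 0.445 = 0.05518 m³/s
Stations 1, 5 contribute zero (depth or velocity is 0).
Q = Σ qᵢ = 1.057 m³/s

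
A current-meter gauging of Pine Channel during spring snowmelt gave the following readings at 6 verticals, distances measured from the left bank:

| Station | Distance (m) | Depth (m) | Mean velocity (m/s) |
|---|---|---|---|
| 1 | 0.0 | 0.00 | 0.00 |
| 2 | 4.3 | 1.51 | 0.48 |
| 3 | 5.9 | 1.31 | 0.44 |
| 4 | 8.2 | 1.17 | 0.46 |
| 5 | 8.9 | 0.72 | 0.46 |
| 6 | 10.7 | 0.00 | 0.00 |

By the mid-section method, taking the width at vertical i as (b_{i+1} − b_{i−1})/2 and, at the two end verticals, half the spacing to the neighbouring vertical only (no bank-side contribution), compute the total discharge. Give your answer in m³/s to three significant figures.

w_2 = (5.9 − 0.0)/2 = 2.95 m; q_2 = 0.48 × 1.51 × 2.95 = 2.138 m³/s
w_3 = (8.2 − 4.3)/2 = 1.95 m; q_3 = 0.44 × 1.31 × 1.95 = 1.124 m³/s
w_4 = (8.9 − 5.9)/2 = 1.5 m; q_4 = 0.46 × 1.17 × 1.5 = 0.8073 m³/s
w_5 = (10.7 − 8.2)/2 = 1.25 m; q_5 = 0.46 × 0.72 × 1.25 = 0.4140 m³/s
Stations 1, 6 contribute zero (depth or velocity is 0).
Q = Σ qᵢ = 4.483 m³/s

4.48 m³/s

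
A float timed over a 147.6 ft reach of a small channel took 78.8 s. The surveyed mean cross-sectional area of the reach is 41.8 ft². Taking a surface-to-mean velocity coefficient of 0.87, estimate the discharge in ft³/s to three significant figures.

68.1 ft³/s

v_surface = L / t̄ = 147.6 / 78.8 = 1.873 ft/s
v_mean = 0.87 × 1.873 = 1.630 ft/s
Q = A × v_mean = 41.8 × 1.630 = 68.12 ft³/s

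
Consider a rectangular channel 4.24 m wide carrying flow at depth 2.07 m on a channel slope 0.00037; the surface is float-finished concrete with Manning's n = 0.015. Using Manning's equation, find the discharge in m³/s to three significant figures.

11.6 m³/s

A = b·y = 4.24 × 2.07 = 8.777 m²
P = b + 2y = 4.24 + 2×2.07 = 8.380 m
R = A/P = 8.777/8.380 = 1.047 m
Q = (1/n)·A·R^(2/3)·S^(1/2) = (1/0.015) × 8.777 × 1.047^(2/3) × 0.00037^(1/2) = 11.61 m³/s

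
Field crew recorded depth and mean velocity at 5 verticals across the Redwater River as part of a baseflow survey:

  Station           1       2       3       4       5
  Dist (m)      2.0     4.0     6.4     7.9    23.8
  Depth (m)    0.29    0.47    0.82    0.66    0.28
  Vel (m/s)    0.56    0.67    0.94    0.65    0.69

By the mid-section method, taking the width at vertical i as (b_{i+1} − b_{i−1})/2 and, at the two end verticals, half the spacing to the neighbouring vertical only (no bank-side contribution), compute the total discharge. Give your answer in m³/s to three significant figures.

7.63 m³/s

w_1 = (4.0 − 2.0)/2 = 1 m; q_1 = 0.56 × 0.29 × 1 = 0.1624 m³/s
w_2 = (6.4 − 2.0)/2 = 2.2 m; q_2 = 0.67 × 0.47 × 2.2 = 0.6928 m³/s
w_3 = (7.9 − 4.0)/2 = 1.95 m; q_3 = 0.94 × 0.82 × 1.95 = 1.503 m³/s
w_4 = (23.8 − 6.4)/2 = 8.7 m; q_4 = 0.65 × 0.66 × 8.7 = 3.732 m³/s
w_5 = (23.8 − 7.9)/2 = 7.95 m; q_5 = 0.69 × 0.28 × 7.95 = 1.536 m³/s
Q = Σ qᵢ = 7.626 m³/s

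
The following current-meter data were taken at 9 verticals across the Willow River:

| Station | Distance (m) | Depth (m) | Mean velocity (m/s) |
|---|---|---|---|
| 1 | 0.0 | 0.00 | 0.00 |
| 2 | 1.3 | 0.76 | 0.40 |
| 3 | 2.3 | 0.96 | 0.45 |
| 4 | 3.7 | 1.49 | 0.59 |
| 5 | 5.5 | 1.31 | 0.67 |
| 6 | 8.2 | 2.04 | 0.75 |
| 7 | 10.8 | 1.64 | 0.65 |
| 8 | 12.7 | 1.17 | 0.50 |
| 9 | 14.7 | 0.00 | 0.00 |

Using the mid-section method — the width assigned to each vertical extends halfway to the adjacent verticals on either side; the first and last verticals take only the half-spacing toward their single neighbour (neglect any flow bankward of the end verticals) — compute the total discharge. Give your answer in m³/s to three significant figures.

11.8 m³/s

w_2 = (2.3 − 0.0)/2 = 1.15 m; q_2 = 0.40 × 0.76 × 1.15 = 0.3496 m³/s
w_3 = (3.7 − 1.3)/2 = 1.2 m; q_3 = 0.45 × 0.96 × 1.2 = 0.5184 m³/s
w_4 = (5.5 − 2.3)/2 = 1.6 m; q_4 = 0.59 × 1.49 × 1.6 = 1.407 m³/s
w_5 = (8.2 − 3.7)/2 = 2.25 m; q_5 = 0.67 × 1.31 × 2.25 = 1.975 m³/s
w_6 = (10.8 − 5.5)/2 = 2.65 m; q_6 = 0.75 × 2.04 × 2.65 = 4.055 m³/s
w_7 = (12.7 − 8.2)/2 = 2.25 m; q_7 = 0.65 × 1.64 × 2.25 = 2.399 m³/s
w_8 = (14.7 − 10.8)/2 = 1.95 m; q_8 = 0.50 × 1.17 × 1.95 = 1.141 m³/s
Stations 1, 9 contribute zero (depth or velocity is 0).
Q = Σ qᵢ = 11.84 m³/s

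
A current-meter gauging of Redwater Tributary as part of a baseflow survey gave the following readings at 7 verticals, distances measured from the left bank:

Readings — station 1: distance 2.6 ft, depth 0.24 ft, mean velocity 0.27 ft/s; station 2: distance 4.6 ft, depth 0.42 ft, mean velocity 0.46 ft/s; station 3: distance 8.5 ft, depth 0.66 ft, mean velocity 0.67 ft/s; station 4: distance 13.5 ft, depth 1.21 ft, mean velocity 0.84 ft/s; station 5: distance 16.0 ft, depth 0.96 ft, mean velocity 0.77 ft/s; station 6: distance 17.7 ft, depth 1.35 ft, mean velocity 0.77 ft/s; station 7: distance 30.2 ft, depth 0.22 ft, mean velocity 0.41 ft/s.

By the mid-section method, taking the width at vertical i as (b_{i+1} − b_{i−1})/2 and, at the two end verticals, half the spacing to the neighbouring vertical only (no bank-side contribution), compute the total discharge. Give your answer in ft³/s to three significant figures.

15.9 ft³/s

w_1 = (4.6 − 2.6)/2 = 1 ft; q_1 = 0.27 × 0.24 × 1 = 0.06480 ft³/s
w_2 = (8.5 − 2.6)/2 = 2.95 ft; q_2 = 0.46 × 0.42 × 2.95 = 0.5699 ft³/s
w_3 = (13.5 − 4.6)/2 = 4.45 ft; q_3 = 0.67 × 0.66 × 4.45 = 1.968 ft³/s
w_4 = (16.0 − 8.5)/2 = 3.75 ft; q_4 = 0.84 × 1.21 × 3.75 = 3.812 ft³/s
w_5 = (17.7 − 13.5)/2 = 2.1 ft; q_5 = 0.77 × 0.96 × 2.1 = 1.552 ft³/s
w_6 = (30.2 − 16.0)/2 = 7.1 ft; q_6 = 0.77 × 1.35 × 7.1 = 7.380 ft³/s
w_7 = (30.2 − 17.7)/2 = 6.25 ft; q_7 = 0.41 × 0.22 × 6.25 = 0.5638 ft³/s
Q = Σ qᵢ = 15.91 ft³/s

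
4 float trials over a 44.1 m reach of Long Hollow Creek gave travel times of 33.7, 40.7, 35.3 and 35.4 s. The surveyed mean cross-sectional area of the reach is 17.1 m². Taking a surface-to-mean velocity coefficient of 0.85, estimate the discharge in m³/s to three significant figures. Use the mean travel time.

17.7 m³/s

t̄ = (33.7 + 40.7 + 35.3 + 35.4) / 4 = 36.275 s
v_surface = L / t̄ = 44.1 / 36.275 = 1.216 m/s
v_mean = 0.85 × 1.216 = 1.033 m/s
Q = A × v_mean = 17.1 × 1.033 = 17.67 m³/s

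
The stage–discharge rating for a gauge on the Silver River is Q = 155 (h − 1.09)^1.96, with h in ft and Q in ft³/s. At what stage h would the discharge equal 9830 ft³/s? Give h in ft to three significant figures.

9.40 ft

h − h₀ = (Q/C)^(1/b) = (9830/155)^(1/1.96) = 8.308 ft
h = 1.09 + 8.308 = 9.398 ft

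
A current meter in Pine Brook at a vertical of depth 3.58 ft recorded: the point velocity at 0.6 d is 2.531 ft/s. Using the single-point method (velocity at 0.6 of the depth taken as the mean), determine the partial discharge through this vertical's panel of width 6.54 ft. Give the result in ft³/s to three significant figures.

v̄ = v₀.₆ = 2.531 ft/s
q = v̄ × d × w = 2.531 × 3.58 × 6.54 = 59.26 ft³/s

59.3 ft³/s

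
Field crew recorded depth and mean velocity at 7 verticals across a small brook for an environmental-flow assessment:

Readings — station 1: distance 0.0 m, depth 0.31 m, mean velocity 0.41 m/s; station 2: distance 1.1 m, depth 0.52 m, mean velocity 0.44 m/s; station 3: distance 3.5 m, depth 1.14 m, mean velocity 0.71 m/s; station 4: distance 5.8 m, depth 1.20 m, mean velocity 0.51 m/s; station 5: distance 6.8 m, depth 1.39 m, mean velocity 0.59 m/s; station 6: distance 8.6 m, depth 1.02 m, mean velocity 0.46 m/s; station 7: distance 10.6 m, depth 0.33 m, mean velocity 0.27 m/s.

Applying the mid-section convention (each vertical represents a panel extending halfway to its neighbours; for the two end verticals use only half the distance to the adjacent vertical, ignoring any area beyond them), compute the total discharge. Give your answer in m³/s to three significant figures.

w_1 = (1.1 − 0.0)/2 = 0.55 m; q_1 = 0.41 × 0.31 × 0.55 = 0.06991 m³/s
w_2 = (3.5 − 0.0)/2 = 1.75 m; q_2 = 0.44 × 0.52 × 1.75 = 0.4004 m³/s
w_3 = (5.8 − 1.1)/2 = 2.35 m; q_3 = 0.71 × 1.14 × 2.35 = 1.902 m³/s
w_4 = (6.8 − 3.5)/2 = 1.65 m; q_4 = 0.51 × 1.20 × 1.65 = 1.010 m³/s
w_5 = (8.6 − 5.8)/2 = 1.4 m; q_5 = 0.59 × 1.39 × 1.4 = 1.148 m³/s
w_6 = (10.6 − 6.8)/2 = 1.9 m; q_6 = 0.46 × 1.02 × 1.9 = 0.8915 m³/s
w_7 = (10.6 − 8.6)/2 = 1 m; q_7 = 0.27 × 0.33 × 1 = 0.08910 m³/s
Q = Σ qᵢ = 5.511 m³/s

5.51 m³/s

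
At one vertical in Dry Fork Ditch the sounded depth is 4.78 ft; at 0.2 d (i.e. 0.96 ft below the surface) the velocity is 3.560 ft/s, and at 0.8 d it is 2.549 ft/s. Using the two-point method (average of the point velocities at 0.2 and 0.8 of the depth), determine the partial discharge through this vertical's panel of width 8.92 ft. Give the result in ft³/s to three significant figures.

130 ft³/s

v̄ = (3.560 + 2.549) / 2 = 3.055 ft/s
q = v̄ × d × w = 3.055 × 4.78 × 8.92 = 130.2 ft³/s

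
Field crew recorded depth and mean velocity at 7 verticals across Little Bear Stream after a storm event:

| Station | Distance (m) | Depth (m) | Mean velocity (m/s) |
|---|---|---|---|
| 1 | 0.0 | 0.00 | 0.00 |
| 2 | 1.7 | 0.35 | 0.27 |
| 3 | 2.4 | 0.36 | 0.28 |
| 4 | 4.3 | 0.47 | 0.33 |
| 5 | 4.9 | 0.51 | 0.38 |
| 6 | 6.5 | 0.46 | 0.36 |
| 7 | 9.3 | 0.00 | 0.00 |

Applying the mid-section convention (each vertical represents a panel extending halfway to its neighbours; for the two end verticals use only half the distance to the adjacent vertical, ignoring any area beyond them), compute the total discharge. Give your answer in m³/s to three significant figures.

1.02 m³/s

w_2 = (2.4 − 0.0)/2 = 1.2 m; q_2 = 0.27 × 0.35 × 1.2 = 0.1134 m³/s
w_3 = (4.3 − 1.7)/2 = 1.3 m; q_3 = 0.28 × 0.36 × 1.3 = 0.1310 m³/s
w_4 = (4.9 − 2.4)/2 = 1.25 m; q_4 = 0.33 × 0.47 × 1.25 = 0.1939 m³/s
w_5 = (6.5 − 4.3)/2 = 1.1 m; q_5 = 0.38 × 0.51 × 1.1 = 0.2132 m³/s
w_6 = (9.3 − 4.9)/2 = 2.2 m; q_6 = 0.36 × 0.46 × 2.2 = 0.3643 m³/s
Stations 1, 7 contribute zero (depth or velocity is 0).
Q = Σ qᵢ = 1.016 m³/s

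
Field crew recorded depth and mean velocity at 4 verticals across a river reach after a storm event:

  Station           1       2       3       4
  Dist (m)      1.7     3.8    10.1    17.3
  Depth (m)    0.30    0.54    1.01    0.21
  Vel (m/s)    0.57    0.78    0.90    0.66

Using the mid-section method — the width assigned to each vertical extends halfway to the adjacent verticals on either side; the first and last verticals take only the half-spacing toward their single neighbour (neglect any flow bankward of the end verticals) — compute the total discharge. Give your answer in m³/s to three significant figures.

w_1 = (3.8 − 1.7)/2 = 1.05 m; q_1 = 0.57 × 0.30 × 1.05 = 0.1796 m³/s
w_2 = (10.1 − 1.7)/2 = 4.2 m; q_2 = 0.78 × 0.54 × 4.2 = 1.769 m³/s
w_3 = (17.3 − 3.8)/2 = 6.75 m; q_3 = 0.90 × 1.01 × 6.75 = 6.136 m³/s
w_4 = (17.3 − 10.1)/2 = 3.6 m; q_4 = 0.66 × 0.21 × 3.6 = 0.4990 m³/s
Q = Σ qᵢ = 8.583 m³/s

8.58 m³/s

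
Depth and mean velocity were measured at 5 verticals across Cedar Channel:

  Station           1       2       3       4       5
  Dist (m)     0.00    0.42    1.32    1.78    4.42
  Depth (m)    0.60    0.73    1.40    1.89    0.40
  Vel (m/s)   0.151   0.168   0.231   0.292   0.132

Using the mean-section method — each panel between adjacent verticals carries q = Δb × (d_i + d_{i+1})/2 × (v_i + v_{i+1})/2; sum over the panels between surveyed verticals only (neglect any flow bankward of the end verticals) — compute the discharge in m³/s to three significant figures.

Panel 1-2: Δb = 0.42 m, d̄ = (0.60+0.73)/2 = 0.665, v̄ = (0.151+0.168)/2 = 0.1595 → q = 0.42×0.665×0.1595 = 0.04455 m³/s
Panel 2-3: Δb = 0.9 m, d̄ = (0.73+1.40)/2 = 1.065, v̄ = (0.168+0.231)/2 = 0.1995 → q = 0.9×1.065×0.1995 = 0.1912 m³/s
Panel 3-4: Δb = 0.46 m, d̄ = (1.40+1.89)/2 = 1.645, v̄ = (0.231+0.292)/2 = 0.2615 → q = 0.46×1.645×0.2615 = 0.1979 m³/s
Panel 4-5: Δb = 2.64 m, d̄ = (1.89+0.40)/2 = 1.145, v̄ = (0.292+0.132)/2 = 0.212 → q = 2.64×1.145×0.212 = 0.6408 m³/s
Q = Σ q = 1.074 m³/s

1.07 m³/s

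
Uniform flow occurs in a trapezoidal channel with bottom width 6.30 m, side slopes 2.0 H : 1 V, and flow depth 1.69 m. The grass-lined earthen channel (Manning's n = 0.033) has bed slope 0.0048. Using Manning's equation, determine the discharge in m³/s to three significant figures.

38.4 m³/s

A = (b + z·y)·y = (6.30 + 2.0×1.69)×1.69 = 16.36 m²
P = b + 2y√(1+z²) = 6.30 + 2×1.69×√(1+2.0²) = 13.86 m
R = A/P = 16.36/13.86 = 1.180 m
Q = (1/n)·A·R^(2/3)·S^(1/2) = (1/0.033) × 16.36 × 1.180^(2/3) × 0.0048^(1/2) = 38.36 m³/s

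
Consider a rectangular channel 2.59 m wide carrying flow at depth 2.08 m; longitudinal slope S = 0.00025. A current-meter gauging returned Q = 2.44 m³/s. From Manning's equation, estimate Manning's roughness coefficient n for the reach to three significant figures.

0.0300

A = b·y = 2.59 × 2.08 = 5.387 m²
P = b + 2y = 2.59 + 2×2.08 = 6.750 m
R = A/P = 5.387/6.750 = 0.7981 m
n = (1/Q)·A·R^(2/3)·S^(1/2) = (1/2.44) × 5.387 × 0.8604 × 0.01581 = 0.03004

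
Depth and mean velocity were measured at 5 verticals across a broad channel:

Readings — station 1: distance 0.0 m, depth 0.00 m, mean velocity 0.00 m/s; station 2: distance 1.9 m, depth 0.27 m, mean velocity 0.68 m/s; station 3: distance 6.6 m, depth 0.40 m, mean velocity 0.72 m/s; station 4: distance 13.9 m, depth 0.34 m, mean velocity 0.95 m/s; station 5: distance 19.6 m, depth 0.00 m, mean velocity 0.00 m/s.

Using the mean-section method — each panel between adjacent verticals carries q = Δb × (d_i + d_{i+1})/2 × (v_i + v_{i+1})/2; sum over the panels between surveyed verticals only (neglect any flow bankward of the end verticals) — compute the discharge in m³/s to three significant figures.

Panel 1-2: Δb = 1.9 m, d̄ = (0.00+0.27)/2 = 0.135, v̄ = (0.00+0.68)/2 = 0.34 → q = 1.9×0.135×0.34 = 0.08721 m³/s
Panel 2-3: Δb = 4.7 m, d̄ = (0.27+0.40)/2 = 0.335, v̄ = (0.68+0.72)/2 = 0.7 → q = 4.7×0.335×0.7 = 1.102 m³/s
Panel 3-4: Δb = 7.3 m, d̄ = (0.40+0.34)/2 = 0.37, v̄ = (0.72+0.95)/2 = 0.835 → q = 7.3×0.37×0.835 = 2.255 m³/s
Panel 4-5: Δb = 5.7 m, d̄ = (0.34+0.00)/2 = 0.17, v̄ = (0.95+0.00)/2 = 0.475 → q = 5.7×0.17×0.475 = 0.4603 m³/s
Q = Σ q = 3.905 m³/s

3.90 m³/s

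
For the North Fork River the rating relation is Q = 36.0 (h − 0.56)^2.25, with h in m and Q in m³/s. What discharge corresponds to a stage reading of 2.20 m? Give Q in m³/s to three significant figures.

110 m³/s

Q = 36.0 × (2.20 − 0.56)^2.25 = 36.0 × 1.64^2.25 = 109.6 m³/s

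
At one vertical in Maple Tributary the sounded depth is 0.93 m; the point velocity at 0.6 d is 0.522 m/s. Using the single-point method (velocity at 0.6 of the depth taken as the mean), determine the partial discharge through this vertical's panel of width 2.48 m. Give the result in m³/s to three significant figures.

1.20 m³/s

v̄ = v₀.₆ = 0.522 m/s
q = v̄ × d × w = 0.5220 × 0.93 × 2.48 = 1.204 m³/s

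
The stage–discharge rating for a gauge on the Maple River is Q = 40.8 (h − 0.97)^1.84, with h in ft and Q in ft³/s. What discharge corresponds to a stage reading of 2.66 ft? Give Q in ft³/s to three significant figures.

107 ft³/s

Q = 40.8 × (2.66 − 0.97)^1.84 = 40.8 × 1.69^1.84 = 107.1 ft³/s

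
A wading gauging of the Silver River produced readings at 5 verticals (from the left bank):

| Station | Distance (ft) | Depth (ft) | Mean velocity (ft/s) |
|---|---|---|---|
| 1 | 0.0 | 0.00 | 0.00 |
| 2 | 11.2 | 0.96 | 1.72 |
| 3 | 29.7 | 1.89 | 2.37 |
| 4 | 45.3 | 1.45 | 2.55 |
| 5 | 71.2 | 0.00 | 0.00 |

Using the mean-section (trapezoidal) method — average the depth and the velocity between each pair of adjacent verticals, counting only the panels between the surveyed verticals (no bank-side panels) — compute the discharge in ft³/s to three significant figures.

Panel 1-2: Δb = 11.2 ft, d̄ = (0.00+0.96)/2 = 0.48, v̄ = (0.00+1.72)/2 = 0.86 → q = 11.2×0.48×0.86 = 4.623 ft³/s
Panel 2-3: Δb = 18.5 ft, d̄ = (0.96+1.89)/2 = 1.425, v̄ = (1.72+2.37)/2 = 2.045 → q = 18.5×1.425×2.045 = 53.91 ft³/s
Panel 3-4: Δb = 15.6 ft, d̄ = (1.89+1.45)/2 = 1.67, v̄ = (2.37+2.55)/2 = 2.46 → q = 15.6×1.67×2.46 = 64.09 ft³/s
Panel 4-5: Δb = 25.9 ft, d̄ = (1.45+0.00)/2 = 0.725, v̄ = (2.55+0.00)/2 = 1.275 → q = 25.9×0.725×1.275 = 23.94 ft³/s
Q = Σ q = 146.6 ft³/s

147 ft³/s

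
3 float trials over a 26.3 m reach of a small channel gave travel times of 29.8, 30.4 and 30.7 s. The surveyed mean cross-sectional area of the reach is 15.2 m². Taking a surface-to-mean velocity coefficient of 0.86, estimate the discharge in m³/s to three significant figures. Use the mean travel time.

t̄ = (29.8 + 30.4 + 30.7) / 3 = 30.3 s
v_surface = L / t̄ = 26.3 / 30.3 = 0.8680 m/s
v_mean = 0.86 × 0.8680 = 0.7465 m/s
Q = A × v_mean = 15.2 × 0.7465 = 11.35 m³/s

11.3 m³/s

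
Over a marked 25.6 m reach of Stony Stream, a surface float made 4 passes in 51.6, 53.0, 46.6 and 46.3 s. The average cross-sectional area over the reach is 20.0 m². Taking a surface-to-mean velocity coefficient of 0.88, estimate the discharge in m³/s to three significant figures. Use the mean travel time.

t̄ = (51.6 + 53.0 + 46.6 + 46.3) / 4 = 49.375 s
v_surface = L / t̄ = 25.6 / 49.375 = 0.5185 m/s
v_mean = 0.88 × 0.5185 = 0.4563 m/s
Q = A × v_mean = 20.0 × 0.4563 = 9.125 m³/s

9.13 m³/s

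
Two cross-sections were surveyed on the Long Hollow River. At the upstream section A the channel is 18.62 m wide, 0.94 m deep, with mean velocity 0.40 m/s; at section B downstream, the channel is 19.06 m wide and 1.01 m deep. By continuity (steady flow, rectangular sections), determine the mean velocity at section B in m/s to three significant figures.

0.364 m/s

Q = A₁V₁ = (18.62×0.94) × 0.40 = 7.001 m³/s
A₂ = 19.06 × 1.01 = 19.25 m²
V₂ = Q/A₂ = 7.001/19.25 = 0.3637 m/s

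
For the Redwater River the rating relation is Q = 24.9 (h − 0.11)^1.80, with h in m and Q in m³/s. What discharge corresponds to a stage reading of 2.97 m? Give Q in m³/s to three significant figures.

165 m³/s

Q = 24.9 × (2.97 − 0.11)^1.80 = 24.9 × 2.86^1.80 = 165.1 m³/s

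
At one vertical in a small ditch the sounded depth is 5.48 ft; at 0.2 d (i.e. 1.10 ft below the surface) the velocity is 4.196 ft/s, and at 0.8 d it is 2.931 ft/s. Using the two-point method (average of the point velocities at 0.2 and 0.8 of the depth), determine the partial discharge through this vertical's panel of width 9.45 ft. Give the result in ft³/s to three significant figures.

185 ft³/s

v̄ = (4.196 + 2.931) / 2 = 3.564 ft/s
q = v̄ × d × w = 3.564 × 5.48 × 9.45 = 184.5 ft³/s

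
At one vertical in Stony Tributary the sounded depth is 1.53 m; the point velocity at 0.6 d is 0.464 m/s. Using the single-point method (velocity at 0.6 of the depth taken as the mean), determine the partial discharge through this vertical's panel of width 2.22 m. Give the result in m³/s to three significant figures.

v̄ = v₀.₆ = 0.464 m/s
q = v̄ × d × w = 0.4640 × 1.53 × 2.22 = 1.576 m³/s

1.58 m³/s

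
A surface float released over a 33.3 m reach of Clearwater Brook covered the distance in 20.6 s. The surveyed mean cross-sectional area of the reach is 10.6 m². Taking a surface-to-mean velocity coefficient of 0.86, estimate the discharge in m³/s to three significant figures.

v_surface = L / t̄ = 33.3 / 20.6 = 1.617 m/s
v_mean = 0.86 × 1.617 = 1.390 m/s
Q = A × v_mean = 10.6 × 1.390 = 14.74 m³/s

14.7 m³/s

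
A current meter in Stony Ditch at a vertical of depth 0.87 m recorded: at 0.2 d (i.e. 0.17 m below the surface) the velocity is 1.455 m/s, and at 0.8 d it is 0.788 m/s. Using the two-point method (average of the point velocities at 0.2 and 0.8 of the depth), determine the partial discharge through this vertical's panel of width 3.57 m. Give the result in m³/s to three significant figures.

v̄ = (1.455 + 0.788) / 2 = 1.122 m/s
q = v̄ × d × w = 1.122 × 0.87 × 3.57 = 3.483 m³/s

3.48 m³/s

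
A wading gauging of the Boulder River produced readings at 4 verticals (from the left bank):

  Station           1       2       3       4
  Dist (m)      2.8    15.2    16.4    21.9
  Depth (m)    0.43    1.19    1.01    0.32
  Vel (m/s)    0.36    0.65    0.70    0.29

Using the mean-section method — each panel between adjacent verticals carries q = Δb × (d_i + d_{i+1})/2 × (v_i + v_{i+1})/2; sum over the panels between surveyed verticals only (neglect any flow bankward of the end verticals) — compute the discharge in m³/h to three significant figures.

28000 m³/h

Panel 1-2: Δb = 12.4 m, d̄ = (0.43+1.19)/2 = 0.81, v̄ = (0.36+0.65)/2 = 0.505 → q = 12.4×0.81×0.505 = 5.072 m³/s
Panel 2-3: Δb = 1.2 m, d̄ = (1.19+1.01)/2 = 1.1, v̄ = (0.65+0.70)/2 = 0.675 → q = 1.2×1.1×0.675 = 0.8910 m³/s
Panel 3-4: Δb = 5.5 m, d̄ = (1.01+0.32)/2 = 0.665, v̄ = (0.70+0.29)/2 = 0.495 → q = 5.5×0.665×0.495 = 1.810 m³/s
Q = Σ q = 7.774 m³/s
= 7.774 × 3600 = 27990 m³/h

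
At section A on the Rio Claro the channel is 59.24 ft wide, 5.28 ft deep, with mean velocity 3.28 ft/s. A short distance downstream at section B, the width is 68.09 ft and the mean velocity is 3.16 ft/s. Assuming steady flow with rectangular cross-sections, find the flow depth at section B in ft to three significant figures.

4.77 ft

Q = A₁V₁ = (59.24×5.28) × 3.28 = 1026 ft³/s
d₂ = Q/(b₂ V₂) = 1026/(68.09×3.16) = 4.768 ft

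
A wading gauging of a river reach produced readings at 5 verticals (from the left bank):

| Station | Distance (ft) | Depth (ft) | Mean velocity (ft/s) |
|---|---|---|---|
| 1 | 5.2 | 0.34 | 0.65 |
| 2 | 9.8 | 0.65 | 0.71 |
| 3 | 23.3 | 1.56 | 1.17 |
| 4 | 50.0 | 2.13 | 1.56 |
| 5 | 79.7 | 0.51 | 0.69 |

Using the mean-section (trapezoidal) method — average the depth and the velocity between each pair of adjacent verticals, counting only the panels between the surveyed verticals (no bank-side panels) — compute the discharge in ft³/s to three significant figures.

Panel 1-2: Δb = 4.6 ft, d̄ = (0.34+0.65)/2 = 0.495, v̄ = (0.65+0.71)/2 = 0.68 → q = 4.6×0.495×0.68 = 1.548 ft³/s
Panel 2-3: Δb = 13.5 ft, d̄ = (0.65+1.56)/2 = 1.105, v̄ = (0.71+1.17)/2 = 0.94 → q = 13.5×1.105×0.94 = 14.02 ft³/s
Panel 3-4: Δb = 26.7 ft, d̄ = (1.56+2.13)/2 = 1.845, v̄ = (1.17+1.56)/2 = 1.365 → q = 26.7×1.845×1.365 = 67.24 ft³/s
Panel 4-5: Δb = 29.7 ft, d̄ = (2.13+0.51)/2 = 1.32, v̄ = (1.56+0.69)/2 = 1.125 → q = 29.7×1.32×1.125 = 44.10 ft³/s
Q = Σ q = 126.9 ft³/s

127 ft³/s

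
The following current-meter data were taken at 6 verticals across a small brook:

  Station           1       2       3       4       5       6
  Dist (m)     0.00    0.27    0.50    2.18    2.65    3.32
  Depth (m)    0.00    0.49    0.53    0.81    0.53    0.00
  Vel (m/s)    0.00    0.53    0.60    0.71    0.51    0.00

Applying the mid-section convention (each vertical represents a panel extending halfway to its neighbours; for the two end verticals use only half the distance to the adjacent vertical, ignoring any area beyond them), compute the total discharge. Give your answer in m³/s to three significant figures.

w_2 = (0.50 − 0.00)/2 = 0.25 m; q_2 = 0.53 × 0.49 × 0.25 = 0.06493 m³/s
w_3 = (2.18 − 0.27)/2 = 0.955 m; q_3 = 0.60 × 0.53 × 0.955 = 0.3037 m³/s
w_4 = (2.65 − 0.50)/2 = 1.075 m; q_4 = 0.71 × 0.81 × 1.075 = 0.6182 m³/s
w_5 = (3.32 − 2.18)/2 = 0.57 m; q_5 = 0.51 × 0.53 × 0.57 = 0.1541 m³/s
Stations 1, 6 contribute zero (depth or velocity is 0).
Q = Σ qᵢ = 1.141 m³/s

1.14 m³/s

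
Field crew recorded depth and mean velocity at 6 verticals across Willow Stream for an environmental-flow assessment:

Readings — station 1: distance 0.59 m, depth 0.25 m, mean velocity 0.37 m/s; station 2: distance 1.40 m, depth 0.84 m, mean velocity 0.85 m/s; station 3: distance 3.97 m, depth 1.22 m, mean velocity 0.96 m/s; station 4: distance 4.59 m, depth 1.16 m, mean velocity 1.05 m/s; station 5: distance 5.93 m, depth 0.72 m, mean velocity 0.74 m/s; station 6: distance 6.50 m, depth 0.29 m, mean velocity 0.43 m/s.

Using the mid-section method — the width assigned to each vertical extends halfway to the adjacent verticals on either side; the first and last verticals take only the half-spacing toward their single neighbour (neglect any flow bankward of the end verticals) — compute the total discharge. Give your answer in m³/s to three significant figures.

w_1 = (1.40 − 0.59)/2 = 0.405 m; q_1 = 0.37 × 0.25 × 0.405 = 0.03746 m³/s
w_2 = (3.97 − 0.59)/2 = 1.69 m; q_2 = 0.85 × 0.84 × 1.69 = 1.207 m³/s
w_3 = (4.59 − 1.40)/2 = 1.595 m; q_3 = 0.96 × 1.22 × 1.595 = 1.868 m³/s
w_4 = (5.93 − 3.97)/2 = 0.98 m; q_4 = 1.05 × 1.16 × 0.98 = 1.194 m³/s
w_5 = (6.50 − 4.59)/2 = 0.955 m; q_5 = 0.74 × 0.72 × 0.955 = 0.5088 m³/s
w_6 = (6.50 − 5.93)/2 = 0.285 m; q_6 = 0.43 × 0.29 × 0.285 = 0.03554 m³/s
Q = Σ qᵢ = 4.850 m³/s

4.85 m³/s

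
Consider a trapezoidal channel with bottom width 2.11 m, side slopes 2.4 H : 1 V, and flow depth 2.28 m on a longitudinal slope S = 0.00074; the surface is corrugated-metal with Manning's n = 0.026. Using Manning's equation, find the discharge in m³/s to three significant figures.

20.9 m³/s

A = (b + z·y)·y = (2.11 + 2.4×2.28)×2.28 = 17.29 m²
P = b + 2y√(1+z²) = 2.11 + 2×2.28×√(1+2.4²) = 13.97 m
R = A/P = 17.29/13.97 = 1.238 m
Q = (1/n)·A·R^(2/3)·S^(1/2) = (1/0.026) × 17.29 × 1.238^(2/3) × 0.00074^(1/2) = 20.85 m³/s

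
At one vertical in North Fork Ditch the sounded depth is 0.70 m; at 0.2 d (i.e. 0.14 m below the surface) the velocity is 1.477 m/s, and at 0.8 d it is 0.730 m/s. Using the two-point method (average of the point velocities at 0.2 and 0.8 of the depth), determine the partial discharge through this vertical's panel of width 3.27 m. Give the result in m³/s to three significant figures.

v̄ = (1.477 + 0.730) / 2 = 1.104 m/s
q = v̄ × d × w = 1.104 × 0.70 × 3.27 = 2.526 m³/s

2.53 m³/s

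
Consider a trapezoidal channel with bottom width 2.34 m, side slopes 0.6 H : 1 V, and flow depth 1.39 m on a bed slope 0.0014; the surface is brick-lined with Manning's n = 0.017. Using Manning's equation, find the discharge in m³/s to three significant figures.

A = (b + z·y)·y = (2.34 + 0.6×1.39)×1.39 = 4.412 m²
P = b + 2y√(1+z²) = 2.34 + 2×1.39×√(1+0.6²) = 5.582 m
R = A/P = 4.412/5.582 = 0.7904 m
Q = (1/n)·A·R^(2/3)·S^(1/2) = (1/0.017) × 4.412 × 0.7904^(2/3) × 0.0014^(1/2) = 8.301 m³/s

8.30 m³/s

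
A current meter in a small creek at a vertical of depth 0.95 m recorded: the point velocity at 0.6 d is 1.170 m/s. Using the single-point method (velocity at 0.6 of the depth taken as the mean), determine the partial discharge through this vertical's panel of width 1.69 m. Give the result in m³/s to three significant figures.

v̄ = v₀.₆ = 1.170 m/s
q = v̄ × d × w = 1.170 × 0.95 × 1.69 = 1.878 m³/s

1.88 m³/s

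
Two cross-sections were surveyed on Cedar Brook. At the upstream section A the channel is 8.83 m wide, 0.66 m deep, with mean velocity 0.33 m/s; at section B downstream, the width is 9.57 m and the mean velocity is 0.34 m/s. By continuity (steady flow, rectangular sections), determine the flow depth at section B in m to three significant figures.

Q = A₁V₁ = (8.83×0.66) × 0.33 = 1.923 m³/s
d₂ = Q/(b₂ V₂) = 1.923/(9.57×0.34) = 0.5911 m

0.591 m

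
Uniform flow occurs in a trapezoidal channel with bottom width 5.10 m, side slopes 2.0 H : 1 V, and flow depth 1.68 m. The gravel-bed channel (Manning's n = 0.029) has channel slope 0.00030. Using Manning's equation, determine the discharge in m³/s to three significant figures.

9.19 m³/s

A = (b + z·y)·y = (5.10 + 2.0×1.68)×1.68 = 14.21 m²
P = b + 2y√(1+z²) = 5.10 + 2×1.68×√(1+2.0²) = 12.61 m
R = A/P = 14.21/12.61 = 1.127 m
Q = (1/n)·A·R^(2/3)·S^(1/2) = (1/0.029) × 14.21 × 1.127^(2/3) × 0.00030^(1/2) = 9.192 m³/s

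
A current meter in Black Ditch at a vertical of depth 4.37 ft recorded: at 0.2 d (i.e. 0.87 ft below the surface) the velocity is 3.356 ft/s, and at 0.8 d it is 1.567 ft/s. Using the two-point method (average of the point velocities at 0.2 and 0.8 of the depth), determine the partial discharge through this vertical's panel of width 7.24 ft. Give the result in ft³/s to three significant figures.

v̄ = (3.356 + 1.567) / 2 = 2.462 ft/s
q = v̄ × d × w = 2.462 × 4.37 × 7.24 = 77.88 ft³/s

77.9 ft³/s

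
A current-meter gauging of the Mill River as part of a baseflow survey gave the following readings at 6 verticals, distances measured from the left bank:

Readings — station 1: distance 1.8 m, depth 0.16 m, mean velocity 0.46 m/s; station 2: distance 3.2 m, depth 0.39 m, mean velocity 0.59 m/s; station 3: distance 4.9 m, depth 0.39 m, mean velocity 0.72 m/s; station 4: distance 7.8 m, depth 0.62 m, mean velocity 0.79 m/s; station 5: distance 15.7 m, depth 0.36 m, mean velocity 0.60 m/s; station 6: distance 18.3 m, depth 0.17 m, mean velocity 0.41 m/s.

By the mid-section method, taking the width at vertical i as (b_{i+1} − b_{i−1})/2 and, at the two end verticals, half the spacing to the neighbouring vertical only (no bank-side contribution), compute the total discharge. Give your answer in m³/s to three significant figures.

4.92 m³/s

w_1 = (3.2 − 1.8)/2 = 0.7 m; q_1 = 0.46 × 0.16 × 0.7 = 0.05152 m³/s
w_2 = (4.9 − 1.8)/2 = 1.55 m; q_2 = 0.59 × 0.39 × 1.55 = 0.3567 m³/s
w_3 = (7.8 − 3.2)/2 = 2.3 m; q_3 = 0.72 × 0.39 × 2.3 = 0.6458 m³/s
w_4 = (15.7 − 4.9)/2 = 5.4 m; q_4 = 0.79 × 0.62 × 5.4 = 2.645 m³/s
w_5 = (18.3 − 7.8)/2 = 5.25 m; q_5 = 0.60 × 0.36 × 5.25 = 1.134 m³/s
w_6 = (18.3 − 15.7)/2 = 1.3 m; q_6 = 0.41 × 0.17 × 1.3 = 0.09061 m³/s
Q = Σ qᵢ = 4.924 m³/s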